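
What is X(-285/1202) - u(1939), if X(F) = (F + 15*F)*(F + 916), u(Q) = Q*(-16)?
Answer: 9951048244/361201 ≈ 27550.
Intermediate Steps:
u(Q) = -16*Q
X(F) = 16*F*(916 + F) (X(F) = (16*F)*(916 + F) = 16*F*(916 + F))
X(-285/1202) - u(1939) = 16*(-285/1202)*(916 - 285/1202) - (-16)*1939 = 16*(-285*1/1202)*(916 - 285*1/1202) - 1*(-31024) = 16*(-285/1202)*(916 - 285/1202) + 31024 = 16*(-285/1202)*(1100747/1202) + 31024 = -1254851580/361201 + 31024 = 9951048244/361201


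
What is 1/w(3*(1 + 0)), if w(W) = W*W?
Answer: ⅑ ≈ 0.11111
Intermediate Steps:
w(W) = W²
1/w(3*(1 + 0)) = 1/((3*(1 + 0))²) = 1/((3*1)²) = 1/(3²) = 1/9 = ⅑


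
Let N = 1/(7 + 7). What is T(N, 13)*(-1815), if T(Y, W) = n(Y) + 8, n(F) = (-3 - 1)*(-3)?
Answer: -36300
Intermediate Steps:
N = 1/14 ≈ 0.071429
n(F) = 12 (n(F) = -4*(-3) = 12)
T(Y, W) = 20 (T(Y, W) = 12 + 8 = 20)
T(N, 13)*(-1815) = 20*(-1815) = -36300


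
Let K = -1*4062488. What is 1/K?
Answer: -1/4062488 ≈ -2.4615e-7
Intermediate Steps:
K = -4062488
1/K = 1/(-4062488) = -1/4062488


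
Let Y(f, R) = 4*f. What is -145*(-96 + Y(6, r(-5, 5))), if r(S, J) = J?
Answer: 10440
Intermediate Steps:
-145*(-96 + Y(6, r(-5, 5))) = -145*(-96 + 4*6) = -145*(-96 + 24) = -145*(-72) = 10440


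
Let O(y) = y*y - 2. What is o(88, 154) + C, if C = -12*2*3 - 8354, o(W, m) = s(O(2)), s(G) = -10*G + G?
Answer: -8444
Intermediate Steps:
O(y) = -2 + y² (O(y) = y² - 2 = -2 + y²)
s(G) = -9*G
o(W, m) = -18 (o(W, m) = -9*(-2 + 2²) = -9*(-2 + 4) = -9*2 = -18)
C = -8426 (C = -24*3 - 8354 = -72 - 8354 = -8426)
o(88, 154) + C = -18 - 8426 = -8444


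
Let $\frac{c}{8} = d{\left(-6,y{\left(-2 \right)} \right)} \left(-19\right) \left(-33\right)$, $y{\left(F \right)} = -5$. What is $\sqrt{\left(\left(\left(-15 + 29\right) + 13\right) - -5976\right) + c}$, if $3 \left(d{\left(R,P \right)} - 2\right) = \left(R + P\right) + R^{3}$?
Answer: $i \sqrt{363509} \approx 602.92 i$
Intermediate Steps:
$d{\left(R,P \right)} = 2 + \frac{P}{3} + \frac{R}{3} + \frac{R^{3}}{3}$ ($d{\left(R,P \right)} = 2 + \frac{\left(R + P\right) + R^{3}}{3} = 2 + \frac{\left(P + R\right) + R^{3}}{3} = 2 + \frac{P + R + R^{3}}{3} = 2 + \left(\frac{P}{3} + \frac{R}{3} + \frac{R^{3}}{3}\right) = 2 + \frac{P}{3} + \frac{R}{3} + \frac{R^{3}}{3}$)
$c = -369512$ ($c = 8 \left(2 + \frac{1}{3} \left(-5\right) + \frac{1}{3} \left(-6\right) + \frac{\left(-6\right)^{3}}{3}\right) \left(-19\right) \left(-33\right) = 8 \left(2 - \frac{5}{3} - 2 + \frac{1}{3} \left(-216\right)\right) \left(-19\right) \left(-33\right) = 8 \left(2 - \frac{5}{3} - 2 - 72\right) \left(-19\right) \left(-33\right) = 8 \left(- \frac{221}{3}\right) \left(-19\right) \left(-33\right) = 8 \cdot \frac{4199}{3} \left(-33\right) = 8 \left(-46189\right) = -369512$)
$\sqrt{\left(\left(\left(-15 + 29\right) + 13\right) - -5976\right) + c} = \sqrt{\left(\left(\left(-15 + 29\right) + 13\right) - -5976\right) - 369512} = \sqrt{\left(\left(14 + 13\right) + 5976\right) - 369512} = \sqrt{\left(27 + 5976\right) - 369512} = \sqrt{6003 - 369512} = \sqrt{-363509} = i \sqrt{363509}$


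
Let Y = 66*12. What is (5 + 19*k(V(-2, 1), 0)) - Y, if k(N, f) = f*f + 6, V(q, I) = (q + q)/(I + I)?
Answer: -673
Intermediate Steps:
V(q, I) = q/I (V(q, I) = (2*q)/((2*I)) = (2*q)*(1/(2*I)) = q/I)
k(N, f) = 6 + f**2 (k(N, f) = f**2 + 6 = 6 + f**2)
Y = 792
(5 + 19*k(V(-2, 1), 0)) - Y = (5 + 19*(6 + 0**2)) - 1*792 = (5 + 19*(6 + 0)) - 792 = (5 + 19*6) - 792 = (5 + 114) - 792 = 119 - 792 = -673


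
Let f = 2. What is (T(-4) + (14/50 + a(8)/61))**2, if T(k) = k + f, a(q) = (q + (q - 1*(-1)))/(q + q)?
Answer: 1725820849/595360000 ≈ 2.8988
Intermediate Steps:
a(q) = (1 + 2*q)/(2*q) (a(q) = (q + (q + 1))/((2*q)) = (q + (1 + q))*(1/(2*q)) = (1 + 2*q)*(1/(2*q)) = (1 + 2*q)/(2*q))
T(k) = 2 + k (T(k) = k + 2 = 2 + k)
(T(-4) + (14/50 + a(8)/61))**2 = ((2 - 4) + (14/50 + ((1/2 + 8)/8)/61))**2 = (-2 + (14*(1/50) + ((1/8)*(17/2))*(1/61)))**2 = (-2 + (7/25 + (17/16)*(1/61)))**2 = (-2 + (7/25 + 17/976))**2 = (-2 + 7257/24400)**2 = (-41543/24400)**2 = 1725820849/595360000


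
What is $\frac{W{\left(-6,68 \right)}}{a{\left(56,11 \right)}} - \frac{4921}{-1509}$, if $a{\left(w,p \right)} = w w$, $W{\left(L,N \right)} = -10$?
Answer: $\frac{7708583}{2366112} \approx 3.2579$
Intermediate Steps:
$a{\left(w,p \right)} = w^{2}$
$\frac{W{\left(-6,68 \right)}}{a{\left(56,11 \right)}} - \frac{4921}{-1509} = - \frac{10}{56^{2}} - \frac{4921}{-1509} = - \frac{10}{3136} - - \frac{4921}{1509} = \left(-10\right) \frac{1}{3136} + \frac{4921}{1509} = - \frac{5}{1568} + \frac{4921}{1509} = \frac{7708583}{2366112}$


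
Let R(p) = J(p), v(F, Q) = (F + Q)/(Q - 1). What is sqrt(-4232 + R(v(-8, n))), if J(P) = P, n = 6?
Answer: I*sqrt(105810)/5 ≈ 65.057*I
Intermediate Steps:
v(F, Q) = (F + Q)/(-1 + Q)
R(p) = p
sqrt(-4232 + R(v(-8, n))) = sqrt(-4232 + (-8 + 6)/(-1 + 6)) = sqrt(-4232 - 2/5) = sqrt(-21162/5) = I*sqrt(105810)/5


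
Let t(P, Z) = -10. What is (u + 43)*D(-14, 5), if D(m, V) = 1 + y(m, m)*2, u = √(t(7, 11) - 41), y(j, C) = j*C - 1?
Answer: 16813 + 391*I*√51 ≈ 16813.0 + 2792.3*I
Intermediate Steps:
y(j, C) = -1 + C*j (y(j, C) = C*j - 1 = -1 + C*j)
u = I*√51 (u = √(-10 - 41) = √(-51) = I*√51 ≈ 7.1414*I)
D(m, V) = -1 + 2*m² (D(m, V) = 1 + (-1 + m*m)*2 = 1 + (-1 + m²)*2 = 1 + (-2 + 2*m²) = -1 + 2*m²)
(u + 43)*D(-14, 5) = (I*√51 + 43)*(-1 + 2*(-14)²) = (43 + I*√51)*(-1 + 2*196) = (43 + I*√51)*(-1 + 392) = (43 + I*√51)*391 = 16813 + 391*I*√51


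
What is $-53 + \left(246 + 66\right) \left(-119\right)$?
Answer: $-37181$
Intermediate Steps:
$-53 + \left(246 + 66\right) \left(-119\right) = -53 + 312 \left(-119\right) = -53 - 37128 = -37181$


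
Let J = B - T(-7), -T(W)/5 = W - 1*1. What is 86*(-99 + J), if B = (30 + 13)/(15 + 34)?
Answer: -582048/49 ≈ -11879.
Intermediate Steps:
B = 43/49 ≈ 0.87755
T(W) = 5 - 5*W (T(W) = -5*(W - 1*1) = -5*(W - 1) = -5*(-1 + W) = 5 - 5*W)
J = -1917/49 (J = 43/49 - (5 - 5*(-7)) = 43/49 - (5 + 35) = 43/49 - 1*40 = 43/49 - 40 = -1917/49 ≈ -39.122)
86*(-99 + J) = 86*(-99 - 1917/49) = 86*(-6768/49) = -582048/49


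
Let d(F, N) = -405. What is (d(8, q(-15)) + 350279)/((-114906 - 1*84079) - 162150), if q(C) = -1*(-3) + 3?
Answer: -349874/361135 ≈ -0.96882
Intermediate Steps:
q(C) = 6 (q(C) = 3 + 3 = 6)
(d(8, q(-15)) + 350279)/((-114906 - 1*84079) - 162150) = (-405 + 350279)/((-114906 - 1*84079) - 162150) = 349874/((-114906 - 84079) - 162150) = 349874/(-198985 - 162150) = 349874/(-361135) = 349874*(-1/361135) = -349874/361135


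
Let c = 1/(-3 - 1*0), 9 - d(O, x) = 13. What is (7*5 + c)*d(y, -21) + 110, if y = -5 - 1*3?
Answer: -86/3 ≈ -28.667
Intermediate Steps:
y = -8 (y = -5 - 3 = -8)
d(O, x) = -4 (d(O, x) = 9 - 1*13 = 9 - 13 = -4)
c = -⅓ (c = 1/(-3 + 0) = 1/(-3) = -⅓ ≈ -0.33333)
(7*5 + c)*d(y, -21) + 110 = (7*5 - ⅓)*(-4) + 110 = (35 - ⅓)*(-4) + 110 = (104/3)*(-4) + 110 = -416/3 + 110 = -86/3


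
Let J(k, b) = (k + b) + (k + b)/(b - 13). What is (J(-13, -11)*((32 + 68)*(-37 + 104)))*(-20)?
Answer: 3082000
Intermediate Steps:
J(k, b) = b + k + (b + k)/(-13 + b) (J(k, b) = (b + k) + (b + k)/(-13 + b) = b + k + (b + k)/(-13 + b))
(J(-13, -11)*((32 + 68)*(-37 + 104)))*(-20) = ((((-11)² - 12*(-11) - 12*(-13) - 11*(-13))/(-13 - 11))*((32 + 68)*(-37 + 104)))*(-20) = (((121 + 132 + 156 + 143)/(-24))*(100*67))*(-20) = (-1/24*552*6700)*(-20) = -23*6700*(-20) = -154100*(-20) = 3082000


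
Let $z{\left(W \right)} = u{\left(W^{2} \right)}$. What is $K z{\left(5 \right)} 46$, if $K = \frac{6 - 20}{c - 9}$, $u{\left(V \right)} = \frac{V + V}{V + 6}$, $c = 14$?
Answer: $- \frac{6440}{31} \approx -207.74$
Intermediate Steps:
$u{\left(V \right)} = \frac{2 V}{6 + V}$
$z{\left(W \right)} = \frac{2 W^{2}}{6 + W^{2}}$
$K = - \frac{14}{5}$ ($K = \frac{6 - 20}{14 - 9} = - \frac{14}{5} \approx -2.8$)
$K z{\left(5 \right)} 46 = - \frac{14 \frac{2 \cdot 5^{2}}{6 + 5^{2}}}{5} \cdot 46 = - \frac{14 \cdot 2 \cdot 25 \frac{1}{6 + 25}}{5} \cdot 46 = - \frac{14 \cdot 2 \cdot 25 \cdot \frac{1}{31}}{5} \cdot 46 = \left(- \frac{14}{5}\right) \frac{50}{31} \cdot 46 = \left(- \frac{140}{31}\right) 46 = - \frac{6440}{31}$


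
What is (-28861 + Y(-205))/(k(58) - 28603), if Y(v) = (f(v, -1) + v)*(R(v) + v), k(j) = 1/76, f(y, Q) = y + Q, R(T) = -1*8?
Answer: -4459832/2173827 ≈ -2.0516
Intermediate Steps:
R(T) = -8
f(y, Q) = Q + y
k(j) = 1/76
Y(v) = (-1 + 2*v)*(-8 + v) (Y(v) = ((-1 + v) + v)*(-8 + v) = (-1 + 2*v)*(-8 + v))
(-28861 + Y(-205))/(k(58) - 28603) = (-28861 + (8 - 17*(-205) + 2*(-205)**2))/(1/76 - 28603) = (-28861 + (8 + 3485 + 2*42025))/(-2173827/76) = (-28861 + (8 + 3485 + 84050))*(-76/2173827) = (-28861 + 87543)*(-76/2173827) = 58682*(-76/2173827) = -4459832/2173827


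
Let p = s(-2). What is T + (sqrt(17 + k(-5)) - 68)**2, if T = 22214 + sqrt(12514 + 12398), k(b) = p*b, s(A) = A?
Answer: 26865 - 408*sqrt(3) + 12*sqrt(173) ≈ 26316.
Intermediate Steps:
p = -2
k(b) = -2*b
T = 22214 + 12*sqrt(173) (T = 22214 + sqrt(24912) = 22214 + 12*sqrt(173) ≈ 22372.)
T + (sqrt(17 + k(-5)) - 68)**2 = (22214 + 12*sqrt(173)) + (sqrt(17 - 2*(-5)) - 68)**2 = (22214 + 12*sqrt(173)) + (sqrt(17 + 10) - 68)**2 = (22214 + 12*sqrt(173)) + (sqrt(27) - 68)**2 = (22214 + 12*sqrt(173)) + (3*sqrt(3) - 68)**2 = (22214 + 12*sqrt(173)) + (-68 + 3*sqrt(3))**2 = 22214 + (-68 + 3*sqrt(3))**2 + 12*sqrt(173)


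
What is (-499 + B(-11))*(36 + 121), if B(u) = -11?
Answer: -80070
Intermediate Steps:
(-499 + B(-11))*(36 + 121) = (-499 - 11)*(36 + 121) = -510*157 = -80070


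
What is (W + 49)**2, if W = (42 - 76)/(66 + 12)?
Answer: 3587236/1521 ≈ 2358.5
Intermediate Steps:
W = -17/39 (W = -34/78 = -34*1/78 = -17/39 ≈ -0.43590)
(W + 49)**2 = (-17/39 + 49)**2 = (1894/39)**2 = 3587236/1521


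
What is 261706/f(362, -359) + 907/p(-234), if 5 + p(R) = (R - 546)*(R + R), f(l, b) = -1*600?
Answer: -9553130551/21902100 ≈ -436.17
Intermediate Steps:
f(l, b) = -600
p(R) = -5 + 2*R*(-546 + R) (p(R) = -5 + (R - 546)*(R + R) = -5 + (-546 + R)*(2*R) = -5 + 2*R*(-546 + R))
261706/f(362, -359) + 907/p(-234) = 261706/(-600) + 907/(-5 - 1092*(-234) + 2*(-234)²) = 261706*(-1/600) + 907/(-5 + 255528 + 2*54756) = -130853/300 + 907/(-5 + 255528 + 109512) = -130853/300 + 907/365035 = -9553130551/21902100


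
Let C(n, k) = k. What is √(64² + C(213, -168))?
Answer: 2*√982 ≈ 62.674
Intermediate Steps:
√(64² + C(213, -168)) = √(64² - 168) = √(4096 - 168) = √3928 = 2*√982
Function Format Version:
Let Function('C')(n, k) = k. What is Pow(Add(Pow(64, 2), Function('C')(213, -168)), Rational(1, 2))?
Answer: Mul(2, Pow(982, Rational(1, 2))) ≈ 62.674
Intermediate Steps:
Pow(Add(Pow(64, 2), Function('C')(213, -168)), Rational(1, 2)) = Pow(Add(Pow(64, 2), -168), Rational(1, 2)) = Pow(Add(4096, -168), Rational(1, 2)) = Pow(3928, Rational(1, 2)) = Mul(2, Pow(982, Rational(1, 2)))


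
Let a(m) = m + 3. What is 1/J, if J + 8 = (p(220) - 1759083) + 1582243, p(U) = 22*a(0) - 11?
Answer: -1/176793 ≈ -5.6563e-6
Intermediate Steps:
a(m) = 3 + m
p(U) = 55 (p(U) = 22*(3 + 0) - 11 = 22*3 - 11 = 66 - 11 = 55)
J = -176793 (J = -8 + ((55 - 1759083) + 1582243) = -8 + (-1759028 + 1582243) = -8 - 176785 = -176793)
1/J = 1/(-176793) = -1/176793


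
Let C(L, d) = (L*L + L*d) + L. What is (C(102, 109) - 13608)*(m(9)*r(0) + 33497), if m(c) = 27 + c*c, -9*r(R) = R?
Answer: 268511952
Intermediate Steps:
r(R) = -R/9
m(c) = 27 + c²
C(L, d) = L + L² + L*d (C(L, d) = (L² + L*d) + L = L + L² + L*d)
(C(102, 109) - 13608)*(m(9)*r(0) + 33497) = (102*(1 + 102 + 109) - 13608)*((27 + 9²)*(-⅑*0) + 33497) = (102*212 - 13608)*((27 + 81)*0 + 33497) = (21624 - 13608)*(108*0 + 33497) = 8016*(0 + 33497) = 8016*33497 = 268511952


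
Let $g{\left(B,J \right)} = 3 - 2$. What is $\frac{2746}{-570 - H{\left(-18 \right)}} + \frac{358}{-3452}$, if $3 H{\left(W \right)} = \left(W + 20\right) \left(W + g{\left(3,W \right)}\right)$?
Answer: $- \frac{1814849}{361597} \approx -5.019$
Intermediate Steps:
$g{\left(B,J \right)} = 1$
$H{\left(W \right)} = \frac{\left(1 + W\right) \left(20 + W\right)}{3}$ ($H{\left(W \right)} = \frac{\left(W + 20\right) \left(W + 1\right)}{3} = \frac{\left(20 + W\right) \left(1 + W\right)}{3} = \frac{\left(1 + W\right) \left(20 + W\right)}{3}$)
$\frac{2746}{-570 - H{\left(-18 \right)}} + \frac{358}{-3452} = \frac{2746}{-570 - \left(\frac{20}{3} + 7 \left(-18\right) + \frac{\left(-18\right)^{2}}{3}\right)} + \frac{358}{-3452} = \frac{2746}{-570 - \left(\frac{20}{3} - 126 + \frac{1}{3} \cdot 324\right)} + 358 \left(- \frac{1}{3452}\right) = \frac{2746}{-570 - \left(\frac{20}{3} - 126 + 108\right)} - \frac{179}{1726} = \frac{2746}{-570 - - \frac{34}{3}} - \frac{179}{1726} = \frac{2746}{-570 + \frac{34}{3}} - \frac{179}{1726} = \frac{2746}{- \frac{1676}{3}} - \frac{179}{1726} = 2746 \left(- \frac{3}{1676}\right) - \frac{179}{1726} = - \frac{4119}{838} - \frac{179}{1726} = - \frac{1814849}{361597}$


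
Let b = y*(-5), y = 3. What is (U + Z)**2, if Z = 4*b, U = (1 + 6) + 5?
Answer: 2304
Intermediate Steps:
b = -15 (b = 3*(-5) = -15)
U = 12 (U = 7 + 5 = 12)
Z = -60 (Z = 4*(-15) = -60)
(U + Z)**2 = (12 - 60)**2 = (-48)**2 = 2304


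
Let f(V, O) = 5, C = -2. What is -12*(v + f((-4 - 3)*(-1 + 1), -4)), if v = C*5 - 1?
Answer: 72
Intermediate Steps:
v = -11 (v = -2*5 - 1 = -10 - 1 = -11)
-12*(v + f((-4 - 3)*(-1 + 1), -4)) = -12*(-11 + 5) = -12*(-6) = 72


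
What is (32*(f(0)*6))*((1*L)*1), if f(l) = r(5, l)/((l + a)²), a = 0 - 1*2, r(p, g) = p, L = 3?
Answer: 720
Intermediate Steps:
a = -2 (a = 0 - 2 = -2)
f(l) = 5/(-2 + l)² (f(l) = 5/((l - 2)²) = 5/((-2 + l)²) = 5/(-2 + l)²)
(32*(f(0)*6))*((1*L)*1) = (32*((5/(-2 + 0)²)*6))*((1*3)*1) = (32*((5/(-2)²)*6))*(3*1) = (32*((5*(¼))*6))*3 = (32*((5/4)*6))*3 = (32*(15/2))*3 = 240*3 = 720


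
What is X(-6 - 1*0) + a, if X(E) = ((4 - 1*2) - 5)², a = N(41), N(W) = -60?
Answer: -51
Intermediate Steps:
a = -60
X(E) = 9 (X(E) = ((4 - 2) - 5)² = (2 - 5)² = (-3)² = 9)
X(-6 - 1*0) + a = 9 - 60 = -51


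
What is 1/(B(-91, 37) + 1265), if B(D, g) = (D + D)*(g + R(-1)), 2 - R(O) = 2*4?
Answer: -1/4377 ≈ -0.00022847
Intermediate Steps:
R(O) = -6 (R(O) = 2 - 2*4 = 2 - 1*8 = 2 - 8 = -6)
B(D, g) = 2*D*(-6 + g) (B(D, g) = (D + D)*(g - 6) = (2*D)*(-6 + g) = 2*D*(-6 + g))
1/(B(-91, 37) + 1265) = 1/(2*(-91)*(-6 + 37) + 1265) = 1/(2*(-91)*31 + 1265) = 1/(-5642 + 1265) = 1/(-4377) = -1/4377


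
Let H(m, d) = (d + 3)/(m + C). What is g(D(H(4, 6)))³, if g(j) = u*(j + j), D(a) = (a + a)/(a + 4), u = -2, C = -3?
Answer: -373248/2197 ≈ -169.89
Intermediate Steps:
H(m, d) = (3 + d)/(-3 + m) (H(m, d) = (d + 3)/(m - 3) = (3 + d)/(-3 + m))
D(a) = 2*a/(4 + a) (D(a) = (2*a)/(4 + a) = 2*a/(4 + a))
g(j) = -4*j (g(j) = -2*(j + j) = -4*j)
g(D(H(4, 6)))³ = (-8*(3 + 6)/(-3 + 4)/(4 + (3 + 6)/(-3 + 4)))³ = (-8*9/1/(4 + 9/1))³ = (-8*1*9/(4 + 1*9))³ = (-8*9/(4 + 9))³ = (-8*9/13)³ = (-4*18/13)³ = (-72/13)³ = -373248/2197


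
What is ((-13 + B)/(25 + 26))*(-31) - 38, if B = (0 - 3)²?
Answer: -1814/51 ≈ -35.569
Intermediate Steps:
B = 9 (B = (-3)² = 9)
((-13 + B)/(25 + 26))*(-31) - 38 = ((-13 + 9)/(25 + 26))*(-31) - 38 = -4/51*(-31) - 38 = 124/51 - 38 = -1814/51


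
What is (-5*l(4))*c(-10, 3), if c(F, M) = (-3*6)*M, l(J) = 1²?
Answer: 270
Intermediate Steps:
l(J) = 1
c(F, M) = -18*M
(-5*l(4))*c(-10, 3) = (-5*1)*(-18*3) = -5*(-54) = 270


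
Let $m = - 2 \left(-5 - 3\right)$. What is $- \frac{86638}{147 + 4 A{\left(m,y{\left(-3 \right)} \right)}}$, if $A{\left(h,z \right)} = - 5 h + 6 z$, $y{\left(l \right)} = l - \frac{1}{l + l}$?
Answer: $\frac{86638}{241} \approx 359.49$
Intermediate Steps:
$y{\left(l \right)} = l - \frac{1}{2 l}$
$m = 16$ ($m = \left(-2\right) \left(-8\right) = 16$)
$- \frac{86638}{147 + 4 A{\left(m,y{\left(-3 \right)} \right)}} = - \frac{86638}{147 + 4 \left(\left(-5\right) 16 + 6 \left(-3 - \frac{1}{2 \left(-3\right)}\right)\right)} = - \frac{86638}{147 + 4 \left(-80 + 6 \left(-3 - - \frac{1}{6}\right)\right)} = - \frac{86638}{147 + 4 \left(-80 + 6 \left(-3 + \frac{1}{6}\right)\right)} = - \frac{86638}{147 + 4 \left(-80 + 6 \left(- \frac{17}{6}\right)\right)} = - \frac{86638}{147 + 4 \left(-80 - 17\right)} = - \frac{86638}{147 + 4 \left(-97\right)} = - \frac{86638}{147 - 388} = - \frac{86638}{-241} = \left(-86638\right) \left(- \frac{1}{241}\right) = \frac{86638}{241}$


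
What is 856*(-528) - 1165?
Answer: -453133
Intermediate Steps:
856*(-528) - 1165 = -451968 - 1165 = -453133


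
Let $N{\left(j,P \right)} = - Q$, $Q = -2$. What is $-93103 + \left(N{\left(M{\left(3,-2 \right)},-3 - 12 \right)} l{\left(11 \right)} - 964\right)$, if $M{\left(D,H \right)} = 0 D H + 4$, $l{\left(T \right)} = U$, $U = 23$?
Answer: $-94021$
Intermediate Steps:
$l{\left(T \right)} = 23$
$M{\left(D,H \right)} = 4$ ($M{\left(D,H \right)} = 0 H + 4 = 0 + 4 = 4$)
$N{\left(j,P \right)} = 2$ ($N{\left(j,P \right)} = \left(-1\right) \left(-2\right) = 2$)
$-93103 + \left(N{\left(M{\left(3,-2 \right)},-3 - 12 \right)} l{\left(11 \right)} - 964\right) = -93103 + \left(2 \cdot 23 - 964\right) = -93103 + \left(46 - 964\right) = -93103 - 918 = -94021$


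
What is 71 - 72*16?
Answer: -1081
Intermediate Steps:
71 - 72*16 = 71 - 1152 = -1081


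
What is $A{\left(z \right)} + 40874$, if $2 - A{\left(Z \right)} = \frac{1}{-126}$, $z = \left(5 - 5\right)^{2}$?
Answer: $\frac{5150377}{126} \approx 40876.0$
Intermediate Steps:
$z = 0$ ($z = 0^{2} = 0$)
$A{\left(Z \right)} = \frac{253}{126}$ ($A{\left(Z \right)} = 2 - \frac{1}{-126} = 2 - - \frac{1}{126} = 2 + \frac{1}{126} = \frac{253}{126}$)
$A{\left(z \right)} + 40874 = \frac{253}{126} + 40874 = \frac{5150377}{126}$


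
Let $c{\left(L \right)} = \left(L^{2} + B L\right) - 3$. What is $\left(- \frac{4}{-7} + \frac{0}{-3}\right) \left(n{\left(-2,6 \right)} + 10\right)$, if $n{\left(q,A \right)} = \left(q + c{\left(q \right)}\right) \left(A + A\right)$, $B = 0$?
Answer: $- \frac{8}{7} \approx -1.1429$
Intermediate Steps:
$c{\left(L \right)} = -3 + L^{2}$ ($c{\left(L \right)} = \left(L^{2} + 0 L\right) - 3 = \left(L^{2} + 0\right) - 3 = L^{2} - 3 = -3 + L^{2}$)
$n{\left(q,A \right)} = 2 A \left(-3 + q + q^{2}\right)$ ($n{\left(q,A \right)} = \left(q + \left(-3 + q^{2}\right)\right) \left(A + A\right) = \left(-3 + q + q^{2}\right) 2 A = 2 A \left(-3 + q + q^{2}\right)$)
$\left(- \frac{4}{-7} + \frac{0}{-3}\right) \left(n{\left(-2,6 \right)} + 10\right) = \left(- \frac{4}{-7} + \frac{0}{-3}\right) \left(2 \cdot 6 \left(-3 - 2 + \left(-2\right)^{2}\right) + 10\right) = \left(\left(-4\right) \left(- \frac{1}{7}\right) + 0 \left(- \frac{1}{3}\right)\right) \left(2 \cdot 6 \left(-3 - 2 + 4\right) + 10\right) = \left(\frac{4}{7} + 0\right) \left(2 \cdot 6 \left(-1\right) + 10\right) = \frac{4 \left(-12 + 10\right)}{7} = \frac{4}{7} \left(-2\right) = - \frac{8}{7}$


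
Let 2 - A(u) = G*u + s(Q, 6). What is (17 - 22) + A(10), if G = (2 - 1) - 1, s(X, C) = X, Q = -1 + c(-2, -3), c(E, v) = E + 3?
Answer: -3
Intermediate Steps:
c(E, v) = 3 + E
Q = 0 (Q = -1 + (3 - 2) = -1 + 1 = 0)
G = 0 (G = 1 - 1 = 0)
A(u) = 2 (A(u) = 2 - (0*u + 0) = 2 - (0 + 0) = 2 - 1*0 = 2 + 0 = 2)
(17 - 22) + A(10) = (17 - 22) + 2 = -5 + 2 = -3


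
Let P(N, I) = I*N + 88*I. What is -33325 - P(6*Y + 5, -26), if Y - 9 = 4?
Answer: -28879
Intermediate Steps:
Y = 13 (Y = 9 + 4 = 13)
P(N, I) = 88*I + I*N
-33325 - P(6*Y + 5, -26) = -33325 - (-26)*(88 + (6*13 + 5)) = -33325 - (-26)*(88 + (78 + 5)) = -33325 - (-26)*(88 + 83) = -33325 - (-26)*171 = -33325 - 1*(-4446) = -33325 + 4446 = -28879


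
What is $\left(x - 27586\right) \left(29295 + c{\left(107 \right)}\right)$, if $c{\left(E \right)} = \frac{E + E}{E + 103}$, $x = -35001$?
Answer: $- \frac{27503249162}{15} \approx -1.8335 \cdot 10^{9}$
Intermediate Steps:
$c{\left(E \right)} = \frac{2 E}{103 + E}$
$\left(x - 27586\right) \left(29295 + c{\left(107 \right)}\right) = \left(-35001 - 27586\right) \left(29295 + 2 \cdot 107 \frac{1}{103 + 107}\right) = - 62587 \left(29295 + 2 \cdot 107 \cdot \frac{1}{210}\right) = - 62587 \left(29295 + \frac{107}{105}\right) = \left(-62587\right) \frac{3076082}{105} = - \frac{27503249162}{15}$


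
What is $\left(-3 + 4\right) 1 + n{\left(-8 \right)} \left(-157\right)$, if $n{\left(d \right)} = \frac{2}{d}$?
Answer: $\frac{161}{4} \approx 40.25$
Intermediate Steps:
$\left(-3 + 4\right) 1 + n{\left(-8 \right)} \left(-157\right) = \left(-3 + 4\right) 1 + \frac{2}{-8} \left(-157\right) = 1 \cdot 1 + 2 \left(- \frac{1}{8}\right) \left(-157\right) = 1 - - \frac{157}{4} = 1 + \frac{157}{4} = \frac{161}{4}$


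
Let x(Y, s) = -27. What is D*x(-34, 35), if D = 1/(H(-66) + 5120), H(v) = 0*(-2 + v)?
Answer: -27/5120 ≈ -0.0052734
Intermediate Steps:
H(v) = 0
D = 1/5120 (D = 1/(0 + 5120) = 1/5120 ≈ 0.00019531)
D*x(-34, 35) = (1/5120)*(-27) = -27/5120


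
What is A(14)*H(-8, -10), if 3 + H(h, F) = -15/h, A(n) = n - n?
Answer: 0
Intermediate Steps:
A(n) = 0
H(h, F) = -3 - 15/h
A(14)*H(-8, -10) = 0*(-3 - 15/(-8)) = 0*(-3 - 15*(-⅛)) = 0*(-3 + 15/8) = 0*(-9/8) = 0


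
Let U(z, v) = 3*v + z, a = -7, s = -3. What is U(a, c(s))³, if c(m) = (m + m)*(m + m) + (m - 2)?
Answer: 636056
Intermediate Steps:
c(m) = -2 + m + 4*m² (c(m) = (2*m)*(2*m) + (-2 + m) = 4*m² + (-2 + m) = -2 + m + 4*m²)
U(z, v) = z + 3*v
U(a, c(s))³ = (-7 + 3*(-2 - 3 + 4*(-3)²))³ = (-7 + 3*(-2 - 3 + 4*9))³ = (-7 + 3*(-2 - 3 + 36))³ = (-7 + 3*31)³ = (-7 + 93)³ = 86³ = 636056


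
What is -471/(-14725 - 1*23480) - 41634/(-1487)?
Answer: 530442449/18936945 ≈ 28.011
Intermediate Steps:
-471/(-14725 - 1*23480) - 41634/(-1487) = -471/(-14725 - 23480) - 41634*(-1/1487) = -471/(-38205) + 41634/1487 = -471*(-1/38205) + 41634/1487 = 157/12735 + 41634/1487 = 530442449/18936945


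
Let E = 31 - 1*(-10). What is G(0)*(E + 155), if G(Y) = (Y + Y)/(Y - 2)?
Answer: 0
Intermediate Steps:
E = 41 (E = 31 + 10 = 41)
G(Y) = 2*Y/(-2 + Y) (G(Y) = (2*Y)/(-2 + Y) = 2*Y/(-2 + Y))
G(0)*(E + 155) = (2*0/(-2 + 0))*(41 + 155) = (2*0/(-2))*196 = (2*0*(-1/2))*196 = 0*196 = 0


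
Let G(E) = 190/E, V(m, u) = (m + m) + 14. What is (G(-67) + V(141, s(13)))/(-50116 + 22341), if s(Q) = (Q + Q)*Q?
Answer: -19642/1860925 ≈ -0.010555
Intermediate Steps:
s(Q) = 2*Q**2 (s(Q) = (2*Q)*Q = 2*Q**2)
V(m, u) = 14 + 2*m (V(m, u) = 2*m + 14 = 14 + 2*m)
(G(-67) + V(141, s(13)))/(-50116 + 22341) = (190/(-67) + (14 + 2*141))/(-50116 + 22341) = (190*(-1/67) + (14 + 282))/(-27775) = (-190/67 + 296)*(-1/27775) = (19642/67)*(-1/27775) = -19642/1860925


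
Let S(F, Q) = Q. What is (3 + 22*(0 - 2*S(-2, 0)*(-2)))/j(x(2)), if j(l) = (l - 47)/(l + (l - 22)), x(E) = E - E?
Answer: 66/47 ≈ 1.4043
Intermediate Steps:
x(E) = 0
j(l) = (-47 + l)/(-22 + 2*l) (j(l) = (-47 + l)/(l + (-22 + l)) = (-47 + l)/(-22 + 2*l))
(3 + 22*(0 - 2*S(-2, 0)*(-2)))/j(x(2)) = (3 + 22*(0 - 0*(-2)))/(((-47 + 0)/(2*(-11 + 0)))) = (3 + 22*(0 - 2*0))/(((½)*(-47)/(-11))) = (3 + 22*(0 + 0))/(((½)*(-1/11)*(-47))) = (3 + 22*0)/(47/22) = (3 + 0)*(22/47) = 3*(22/47) = 66/47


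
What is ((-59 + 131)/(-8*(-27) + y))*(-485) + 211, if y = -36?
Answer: 17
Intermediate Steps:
((-59 + 131)/(-8*(-27) + y))*(-485) + 211 = ((-59 + 131)/(-8*(-27) - 36))*(-485) + 211 = (72/(216 - 36))*(-485) + 211 = (72/180)*(-485) + 211 = (72*(1/180))*(-485) + 211 = (⅖)*(-485) + 211 = -194 + 211 = 17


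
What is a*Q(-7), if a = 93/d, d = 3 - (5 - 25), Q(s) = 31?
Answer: 2883/23 ≈ 125.35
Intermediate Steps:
d = 23 (d = 3 - 1*(-20) = 3 + 20 = 23)
a = 93/23 ≈ 4.0435
a*Q(-7) = (93/23)*31 = 2883/23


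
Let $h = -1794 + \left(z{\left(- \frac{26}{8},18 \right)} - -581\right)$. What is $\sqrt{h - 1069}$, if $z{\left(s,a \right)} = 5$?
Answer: $3 i \sqrt{253} \approx 47.718 i$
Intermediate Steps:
$h = -1208$ ($h = -1794 + \left(5 - -581\right) = -1794 + \left(5 + 581\right) = -1794 + 586 = -1208$)
$\sqrt{h - 1069} = \sqrt{-1208 - 1069} = \sqrt{-2277} = 3 i \sqrt{253}$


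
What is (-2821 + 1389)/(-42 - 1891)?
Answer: 1432/1933 ≈ 0.74082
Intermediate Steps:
(-2821 + 1389)/(-42 - 1891) = -1432/(-1933) = -1432*(-1/1933) = 1432/1933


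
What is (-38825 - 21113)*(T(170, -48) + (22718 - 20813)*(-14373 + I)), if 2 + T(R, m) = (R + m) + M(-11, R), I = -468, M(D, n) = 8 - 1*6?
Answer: 1694566117054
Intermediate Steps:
M(D, n) = 2 (M(D, n) = 8 - 6 = 2)
T(R, m) = R + m (T(R, m) = -2 + ((R + m) + 2) = -2 + (2 + R + m) = R + m)
(-38825 - 21113)*(T(170, -48) + (22718 - 20813)*(-14373 + I)) = (-38825 - 21113)*((170 - 48) + (22718 - 20813)*(-14373 - 468)) = -59938*(122 + 1905*(-14841)) = -59938*(122 - 28272105) = -59938*(-28271983) = 1694566117054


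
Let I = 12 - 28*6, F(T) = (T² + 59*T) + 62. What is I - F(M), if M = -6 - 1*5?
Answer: 310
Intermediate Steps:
M = -11 (M = -6 - 5 = -11)
F(T) = 62 + T² + 59*T
I = -156 (I = 12 - 168 = -156)
I - F(M) = -156 - (62 + (-11)² + 59*(-11)) = -156 - (62 + 121 - 649) = -156 - 1*(-466) = -156 + 466 = 310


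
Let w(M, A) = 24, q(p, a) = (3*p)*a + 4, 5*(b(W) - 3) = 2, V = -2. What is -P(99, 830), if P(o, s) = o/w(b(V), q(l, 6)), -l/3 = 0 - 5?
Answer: -33/8 ≈ -4.1250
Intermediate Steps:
b(W) = 17/5 (b(W) = 3 + (⅕)*2 = 3 + ⅖ = 17/5)
l = 15 (l = -3*(0 - 5) = -3*(-5) = 15)
q(p, a) = 4 + 3*a*p (q(p, a) = 3*a*p + 4 = 4 + 3*a*p)
P(o, s) = o/24
-P(99, 830) = -99/24 = -1*33/8 = -33/8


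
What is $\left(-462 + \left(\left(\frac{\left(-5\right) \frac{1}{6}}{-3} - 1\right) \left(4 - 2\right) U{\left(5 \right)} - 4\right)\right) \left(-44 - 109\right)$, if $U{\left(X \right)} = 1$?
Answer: $71519$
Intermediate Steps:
$\left(-462 + \left(\left(\frac{\left(-5\right) \frac{1}{6}}{-3} - 1\right) \left(4 - 2\right) U{\left(5 \right)} - 4\right)\right) \left(-44 - 109\right) = \left(-462 - \left(4 - \left(\frac{\left(-5\right) \frac{1}{6}}{-3} - 1\right) \left(4 - 2\right) 1\right)\right) \left(-44 - 109\right) = \left(-462 - \left(4 - \left(\left(-5\right) \frac{1}{6} \left(- \frac{1}{3}\right) - 1\right) 2 \cdot 1\right)\right) \left(-153\right) = \left(-462 - \left(4 - \left(\left(- \frac{5}{6}\right) \left(- \frac{1}{3}\right) - 1\right) 2 \cdot 1\right)\right) \left(-153\right) = \left(-462 - \left(4 - \left(\frac{5}{18} - 1\right) 2 \cdot 1\right)\right) \left(-153\right) = \left(-462 - \left(4 - \left(- \frac{13}{18}\right) 2 \cdot 1\right)\right) \left(-153\right) = \left(-462 - \frac{49}{9}\right) \left(-153\right) = \left(- \frac{4207}{9}\right) \left(-153\right) = 71519$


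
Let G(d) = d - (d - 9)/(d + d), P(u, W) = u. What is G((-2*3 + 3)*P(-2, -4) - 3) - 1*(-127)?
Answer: 131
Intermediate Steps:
G(d) = d - (-9 + d)/(2*d)
G((-2*3 + 3)*P(-2, -4) - 3) - 1*(-127) = (-1/2 + ((-2*3 + 3)*(-2) - 3) + 9/(2*((-2*3 + 3)*(-2) - 3))) - 1*(-127) = (-1/2 + ((-6 + 3)*(-2) - 3) + 9/(2*((-6 + 3)*(-2) - 3))) + 127 = (-1/2 + (-3*(-2) - 3) + 9/(2*(-3*(-2) - 3))) + 127 = (-1/2 + (6 - 3) + 9/(2*(6 - 3))) + 127 = (-1/2 + 3 + (9/2)/3) + 127 = (-1/2 + 3 + (9/2)*(1/3)) + 127 = (-1/2 + 3 + 3/2) + 127 = 4 + 127 = 131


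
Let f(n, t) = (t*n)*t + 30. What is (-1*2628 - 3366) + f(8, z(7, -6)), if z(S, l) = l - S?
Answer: -4612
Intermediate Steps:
f(n, t) = 30 + n*t² (f(n, t) = (n*t)*t + 30 = n*t² + 30 = 30 + n*t²)
(-1*2628 - 3366) + f(8, z(7, -6)) = (-1*2628 - 3366) + (30 + 8*(-6 - 1*7)²) = (-2628 - 3366) + (30 + 8*(-6 - 7)²) = -5994 + (30 + 8*(-13)²) = -5994 + (30 + 8*169) = -5994 + (30 + 1352) = -5994 + 1382 = -4612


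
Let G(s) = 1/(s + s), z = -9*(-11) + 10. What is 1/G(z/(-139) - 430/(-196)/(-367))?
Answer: -3950179/2499637 ≈ -1.5803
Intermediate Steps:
z = 109 (z = 99 + 10 = 109)
G(s) = 1/(2*s)
1/G(z/(-139) - 430/(-196)/(-367)) = 1/(1/(2*(109/(-139) - 430/(-196)/(-367)))) = 1/(1/(2*(109*(-1/139) - 430*(-1/196)*(-1/367)))) = 1/(1/(2*(-109/139 + (215/98)*(-1/367)))) = 1/(1/(2*(-109/139 - 215/35966))) = 1/(1/(2*(-3950179/4999274))) = 1/((1/2)*(-4999274/3950179)) = 1/(-2499637/3950179) = -3950179/2499637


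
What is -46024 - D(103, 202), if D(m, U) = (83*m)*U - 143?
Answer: -1772779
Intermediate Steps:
D(m, U) = -143 + 83*U*m (D(m, U) = 83*U*m - 143 = -143 + 83*U*m)
-46024 - D(103, 202) = -46024 - (-143 + 83*202*103) = -46024 - (-143 + 1726898) = -46024 - 1*1726755 = -46024 - 1726755 = -1772779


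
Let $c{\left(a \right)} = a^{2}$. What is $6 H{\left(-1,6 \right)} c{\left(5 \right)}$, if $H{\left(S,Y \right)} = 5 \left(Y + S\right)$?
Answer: $3750$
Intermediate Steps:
$H{\left(S,Y \right)} = 5 S + 5 Y$ ($H{\left(S,Y \right)} = 5 \left(S + Y\right) = 5 S + 5 Y$)
$6 H{\left(-1,6 \right)} c{\left(5 \right)} = 6 \left(5 \left(-1\right) + 5 \cdot 6\right) 5^{2} = 6 \left(-5 + 30\right) 25 = 6 \cdot 25 \cdot 25 = 150 \cdot 25 = 3750$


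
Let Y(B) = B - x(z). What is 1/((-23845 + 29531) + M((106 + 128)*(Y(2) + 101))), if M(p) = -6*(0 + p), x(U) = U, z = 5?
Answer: -1/131906 ≈ -7.5812e-6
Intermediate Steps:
Y(B) = -5 + B (Y(B) = B - 1*5 = B - 5 = -5 + B)
M(p) = -6*p
1/((-23845 + 29531) + M((106 + 128)*(Y(2) + 101))) = 1/((-23845 + 29531) - 6*(106 + 128)*((-5 + 2) + 101)) = 1/(5686 - 1404*(-3 + 101)) = 1/(5686 - 1404*98) = 1/(5686 - 6*22932) = 1/(5686 - 137592) = 1/(-131906) = -1/131906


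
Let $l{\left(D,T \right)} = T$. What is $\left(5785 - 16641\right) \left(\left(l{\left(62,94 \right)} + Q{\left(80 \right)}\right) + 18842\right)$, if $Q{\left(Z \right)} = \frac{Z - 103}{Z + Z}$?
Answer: $- \frac{4111353109}{20} \approx -2.0557 \cdot 10^{8}$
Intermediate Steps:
$Q{\left(Z \right)} = \frac{-103 + Z}{2 Z}$
$\left(5785 - 16641\right) \left(\left(l{\left(62,94 \right)} + Q{\left(80 \right)}\right) + 18842\right) = \left(5785 - 16641\right) \left(\left(94 + \frac{-103 + 80}{2 \cdot 80}\right) + 18842\right) = - 10856 \left(\left(94 + \frac{1}{2} \cdot \frac{1}{80} \left(-23\right)\right) + 18842\right) = - 10856 \left(\left(94 - \frac{23}{160}\right) + 18842\right) = - 10856 \left(\frac{15017}{160} + 18842\right) = \left(-10856\right) \frac{3029737}{160} = - \frac{4111353109}{20}$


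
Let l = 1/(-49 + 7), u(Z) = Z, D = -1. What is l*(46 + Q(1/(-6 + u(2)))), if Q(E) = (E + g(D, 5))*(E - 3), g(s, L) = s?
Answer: -267/224 ≈ -1.1920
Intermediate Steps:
Q(E) = (-1 + E)*(-3 + E) (Q(E) = (E - 1)*(E - 3) = (-1 + E)*(-3 + E))
l = -1/42 (l = 1/(-42) = -1/42 ≈ -0.023810)
l*(46 + Q(1/(-6 + u(2)))) = -(46 + (3 + (1/(-6 + 2))² - 4/(-6 + 2)))/42 = -(46 + (3 + (1/(-4))² - 4/(-4)))/42 = -(46 + (3 + (-¼)² - 4*(-¼)))/42 = -(46 + (3 + 1/16 + 1))/42 = -(46 + 65/16)/42 = -1/42*801/16 = -267/224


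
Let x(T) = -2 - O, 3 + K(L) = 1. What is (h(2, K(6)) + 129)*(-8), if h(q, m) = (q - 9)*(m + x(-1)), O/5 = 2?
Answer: -1816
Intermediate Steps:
O = 10 (O = 5*2 = 10)
K(L) = -2 (K(L) = -3 + 1 = -2)
x(T) = -12 (x(T) = -2 - 1*10 = -2 - 10 = -12)
h(q, m) = (-12 + m)*(-9 + q) (h(q, m) = (q - 9)*(m - 12) = (-9 + q)*(-12 + m) = (-12 + m)*(-9 + q))
(h(2, K(6)) + 129)*(-8) = ((108 - 12*2 - 9*(-2) - 2*2) + 129)*(-8) = ((108 - 24 + 18 - 4) + 129)*(-8) = (98 + 129)*(-8) = 227*(-8) = -1816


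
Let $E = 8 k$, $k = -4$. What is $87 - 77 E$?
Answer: $2551$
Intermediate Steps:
$E = -32$ ($E = 8 \left(-4\right) = -32$)
$87 - 77 E = 87 - -2464 = 87 + 2464 = 2551$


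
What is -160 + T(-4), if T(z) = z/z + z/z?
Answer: -158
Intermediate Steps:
T(z) = 2 (T(z) = 1 + 1 = 2)
-160 + T(-4) = -160 + 2 = -158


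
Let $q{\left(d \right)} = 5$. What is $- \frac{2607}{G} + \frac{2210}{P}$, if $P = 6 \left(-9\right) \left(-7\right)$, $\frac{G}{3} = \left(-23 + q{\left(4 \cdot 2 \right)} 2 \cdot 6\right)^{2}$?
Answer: $\frac{1348504}{258741} \approx 5.2118$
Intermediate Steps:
$G = 4107$ ($G = 3 \left(-23 + 5 \cdot 2 \cdot 6\right)^{2} = 3 \left(-23 + 10 \cdot 6\right)^{2} = 3 \left(-23 + 60\right)^{2} = 3 \cdot 37^{2} = 3 \cdot 1369 = 4107$)
$P = 378$ ($P = \left(-54\right) \left(-7\right) = 378$)
$- \frac{2607}{G} + \frac{2210}{P} = - \frac{2607}{4107} + \frac{2210}{378} = \left(-2607\right) \frac{1}{4107} + 2210 \cdot \frac{1}{378} = - \frac{869}{1369} + \frac{1105}{189} = \frac{1348504}{258741}$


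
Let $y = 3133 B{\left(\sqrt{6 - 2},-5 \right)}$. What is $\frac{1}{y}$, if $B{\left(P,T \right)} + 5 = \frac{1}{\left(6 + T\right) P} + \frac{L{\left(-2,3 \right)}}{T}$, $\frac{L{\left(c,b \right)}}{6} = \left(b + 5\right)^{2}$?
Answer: $- \frac{10}{2547129} \approx -3.926 \cdot 10^{-6}$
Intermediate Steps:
$L{\left(c,b \right)} = 6 \left(5 + b\right)^{2}$ ($L{\left(c,b \right)} = 6 \left(b + 5\right)^{2} = 6 \left(5 + b\right)^{2}$)
$B{\left(P,T \right)} = -5 + \frac{384}{T} + \frac{1}{P \left(6 + T\right)}$ ($B{\left(P,T \right)} = -5 + \left(\frac{1}{\left(6 + T\right) P} + \frac{6 \left(5 + 3\right)^{2}}{T}\right) = -5 + \left(\frac{1}{P \left(6 + T\right)} + \frac{6 \cdot 8^{2}}{T}\right) = -5 + \left(\frac{1}{P \left(6 + T\right)} + \frac{6 \cdot 64}{T}\right) = -5 + \left(\frac{1}{P \left(6 + T\right)} + \frac{384}{T}\right) = -5 + \left(\frac{384}{T} + \frac{1}{P \left(6 + T\right)}\right) = -5 + \frac{384}{T} + \frac{1}{P \left(6 + T\right)}$)
$y = - \frac{2547129}{10}$ ($y = 3133 \frac{-5 + 2304 \sqrt{6 - 2} - 5 \sqrt{6 - 2} \left(-5\right)^{2} + 354 \sqrt{6 - 2} \left(-5\right)}{\sqrt{6 - 2} \left(-5\right) \left(6 - 5\right)} = 3133 \frac{1}{\sqrt{4}} \left(- \frac{1}{5}\right) 1^{-1} \left(-5 + 2304 \sqrt{4} - 5 \sqrt{4} \cdot 25 + 354 \sqrt{4} \left(-5\right)\right) = 3133 \cdot \frac{1}{2} \left(- \frac{1}{5}\right) 1 \left(-5 + 2304 \cdot 2 - 10 \cdot 25 + 354 \cdot 2 \left(-5\right)\right) = 3133 \cdot \frac{1}{2} \left(- \frac{1}{5}\right) 1 \left(-5 + 4608 - 250 - 3540\right) = 3133 \cdot \frac{1}{2} \left(- \frac{1}{5}\right) 1 \cdot 813 = 3133 \left(- \frac{813}{10}\right) = - \frac{2547129}{10} \approx -2.5471 \cdot 10^{5}$)
$\frac{1}{y} = \frac{1}{- \frac{2547129}{10}} = - \frac{10}{2547129}$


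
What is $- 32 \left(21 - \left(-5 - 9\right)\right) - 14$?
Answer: $-1134$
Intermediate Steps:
$- 32 \left(21 - \left(-5 - 9\right)\right) - 14 = - 32 \left(21 - -14\right) - 14 = - 32 \left(21 + 14\right) - 14 = \left(-32\right) 35 - 14 = -1120 - 14 = -1134$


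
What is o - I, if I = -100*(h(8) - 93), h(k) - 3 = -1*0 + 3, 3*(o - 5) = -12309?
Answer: -12798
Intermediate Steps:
o = -4098 (o = 5 + (1/3)*(-12309) = 5 - 4103 = -4098)
h(k) = 6 (h(k) = 3 + (-1*0 + 3) = 3 + (0 + 3) = 3 + 3 = 6)
I = 8700 (I = -100*(6 - 93) = -100*(-87) = 8700)
o - I = -4098 - 1*8700 = -4098 - 8700 = -12798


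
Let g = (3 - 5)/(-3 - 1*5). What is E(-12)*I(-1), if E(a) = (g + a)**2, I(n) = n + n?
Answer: -2209/8 ≈ -276.13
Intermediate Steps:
I(n) = 2*n
g = 1/4 (g = -2/(-3 - 5) = -2/(-8) = -2*(-1/8) = 1/4 ≈ 0.25000)
E(a) = (1/4 + a)**2
E(-12)*I(-1) = ((1 + 4*(-12))**2/16)*(2*(-1)) = ((1 - 48)**2/16)*(-2) = ((1/16)*(-47)**2)*(-2) = ((1/16)*2209)*(-2) = (2209/16)*(-2) = -2209/8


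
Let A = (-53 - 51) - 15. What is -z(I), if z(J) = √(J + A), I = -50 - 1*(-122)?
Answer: -I*√47 ≈ -6.8557*I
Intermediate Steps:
A = -119 (A = -104 - 15 = -119)
I = 72 (I = -50 + 122 = 72)
z(J) = √(-119 + J) (z(J) = √(J - 119) = √(-119 + J))
-z(I) = -√(-119 + 72) = -√(-47) = -I*√47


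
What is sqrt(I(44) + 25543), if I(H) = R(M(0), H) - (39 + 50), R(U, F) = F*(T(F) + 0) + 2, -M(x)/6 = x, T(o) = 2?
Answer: 2*sqrt(6386) ≈ 159.82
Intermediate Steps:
M(x) = -6*x
R(U, F) = 2 + 2*F (R(U, F) = F*(2 + 0) + 2 = F*2 + 2 = 2*F + 2 = 2 + 2*F)
I(H) = -87 + 2*H (I(H) = (2 + 2*H) - (39 + 50) = (2 + 2*H) - 1*89 = (2 + 2*H) - 89 = -87 + 2*H)
sqrt(I(44) + 25543) = sqrt((-87 + 2*44) + 25543) = sqrt((-87 + 88) + 25543) = sqrt(1 + 25543) = sqrt(25544) = 2*sqrt(6386)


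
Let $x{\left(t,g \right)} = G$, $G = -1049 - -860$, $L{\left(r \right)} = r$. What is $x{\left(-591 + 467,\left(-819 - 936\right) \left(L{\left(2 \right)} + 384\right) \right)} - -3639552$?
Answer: $3639363$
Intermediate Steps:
$G = -189$ ($G = -1049 + 860 = -189$)
$x{\left(t,g \right)} = -189$
$x{\left(-591 + 467,\left(-819 - 936\right) \left(L{\left(2 \right)} + 384\right) \right)} - -3639552 = -189 - -3639552 = -189 + 3639552 = 3639363$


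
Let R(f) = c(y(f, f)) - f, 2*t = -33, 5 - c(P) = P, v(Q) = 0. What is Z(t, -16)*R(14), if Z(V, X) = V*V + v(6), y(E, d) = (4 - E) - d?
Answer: 16335/4 ≈ 4083.8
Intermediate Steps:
y(E, d) = 4 - E - d
c(P) = 5 - P
t = -33/2 (t = (1/2)*(-33) = -33/2 ≈ -16.500)
R(f) = 1 + f (R(f) = (5 - (4 - f - f)) - f = (5 - (4 - 2*f)) - f = (5 + (-4 + 2*f)) - f = (1 + 2*f) - f = 1 + f)
Z(V, X) = V**2 (Z(V, X) = V*V + 0 = V**2 + 0 = V**2)
Z(t, -16)*R(14) = (-33/2)**2*(1 + 14) = (1089/4)*15 = 16335/4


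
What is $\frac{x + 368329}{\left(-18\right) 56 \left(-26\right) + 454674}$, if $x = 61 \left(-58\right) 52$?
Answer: $\frac{61451}{160294} \approx 0.38336$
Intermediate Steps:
$x = -183976$ ($x = \left(-3538\right) 52 = -183976$)
$\frac{x + 368329}{\left(-18\right) 56 \left(-26\right) + 454674} = \frac{-183976 + 368329}{\left(-18\right) 56 \left(-26\right) + 454674} = \frac{184353}{\left(-1008\right) \left(-26\right) + 454674} = \frac{184353}{26208 + 454674} = \frac{184353}{480882} = 184353 \cdot \frac{1}{480882} = \frac{61451}{160294}$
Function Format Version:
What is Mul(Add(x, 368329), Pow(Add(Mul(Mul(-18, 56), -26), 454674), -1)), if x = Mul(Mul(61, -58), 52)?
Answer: Rational(61451, 160294) ≈ 0.38336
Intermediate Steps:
x = -183976 (x = Mul(-3538, 52) = -183976)
Mul(Add(x, 368329), Pow(Add(Mul(Mul(-18, 56), -26), 454674), -1)) = Mul(Add(-183976, 368329), Pow(Add(Mul(Mul(-18, 56), -26), 454674), -1)) = Mul(184353, Pow(Add(Mul(-1008, -26), 454674), -1)) = Mul(184353, Pow(Add(26208, 454674), -1)) = Mul(184353, Pow(480882, -1)) = Mul(184353, Rational(1, 480882)) = Rational(61451, 160294)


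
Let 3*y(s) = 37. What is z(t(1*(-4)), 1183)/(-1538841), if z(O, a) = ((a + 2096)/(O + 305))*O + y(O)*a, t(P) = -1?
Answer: -13296547/1403422992 ≈ -0.0094744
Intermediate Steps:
y(s) = 37/3 (y(s) = (1/3)*37 = 37/3)
z(O, a) = 37*a/3 + O*(2096 + a)/(305 + O) (z(O, a) = ((a + 2096)/(O + 305))*O + 37*a/3 = ((2096 + a)/(305 + O))*O + 37*a/3 = O*(2096 + a)/(305 + O) + 37*a/3 = 37*a/3 + O*(2096 + a)/(305 + O))
z(t(1*(-4)), 1183)/(-1538841) = ((6288*(-1) + 11285*1183 + 40*(-1)*1183)/(3*(305 - 1)))/(-1538841) = ((1/3)*(-6288 + 13350155 - 47320)/304)*(-1/1538841) = ((1/3)*(1/304)*13296547)*(-1/1538841) = (13296547/912)*(-1/1538841) = -13296547/1403422992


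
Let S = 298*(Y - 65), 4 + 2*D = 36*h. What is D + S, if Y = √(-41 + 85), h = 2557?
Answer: 26654 + 596*√11 ≈ 28631.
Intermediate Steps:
Y = 2*√11 (Y = √44 = 2*√11 ≈ 6.6332)
D = 46024 (D = -2 + (36*2557)/2 = -2 + (½)*92052 = -2 + 46026 = 46024)
S = -19370 + 596*√11 (S = 298*(2*√11 - 65) = 298*(-65 + 2*√11) = -19370 + 596*√11 ≈ -17393.)
D + S = 46024 + (-19370 + 596*√11) = 26654 + 596*√11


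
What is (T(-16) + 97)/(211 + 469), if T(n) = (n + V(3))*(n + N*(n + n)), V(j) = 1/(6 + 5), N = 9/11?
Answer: 92937/82280 ≈ 1.1295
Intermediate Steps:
N = 9/11 (N = 9*(1/11) = 9/11 ≈ 0.81818)
V(j) = 1/11
T(n) = 29*n*(1/11 + n)/11 (T(n) = (n + 1/11)*(n + 9*(n + n)/11) = (1/11 + n)*(n + 9*(2*n)/11) = (1/11 + n)*(n + 18*n/11) = (1/11 + n)*(29*n/11) = 29*n*(1/11 + n)/11)
(T(-16) + 97)/(211 + 469) = ((29/121)*(-16)*(1 + 11*(-16)) + 97)/(211 + 469) = ((29/121)*(-16)*(1 - 176) + 97)/680 = ((29/121)*(-16)*(-175) + 97)*(1/680) = (81200/121 + 97)*(1/680) = (92937/121)*(1/680) = 92937/82280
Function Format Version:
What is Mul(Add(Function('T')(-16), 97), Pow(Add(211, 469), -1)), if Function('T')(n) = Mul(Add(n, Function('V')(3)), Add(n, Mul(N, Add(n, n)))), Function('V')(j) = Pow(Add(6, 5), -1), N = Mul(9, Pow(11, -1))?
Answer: Rational(92937, 82280) ≈ 1.1295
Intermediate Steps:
N = Rational(9, 11) (N = Mul(9, Rational(1, 11)) = Rational(9, 11) ≈ 0.81818)
Function('V')(j) = Rational(1, 11) (Function('V')(j) = Pow(11, -1) = Rational(1, 11))
Function('T')(n) = Mul(Rational(29, 11), n, Add(Rational(1, 11), n)) (Function('T')(n) = Mul(Add(n, Rational(1, 11)), Add(n, Mul(Rational(9, 11), Add(n, n)))) = Mul(Add(Rational(1, 11), n), Add(n, Mul(Rational(9, 11), Mul(2, n)))) = Mul(Add(Rational(1, 11), n), Add(n, Mul(Rational(18, 11), n))) = Mul(Add(Rational(1, 11), n), Mul(Rational(29, 11), n)) = Mul(Rational(29, 11), n, Add(Rational(1, 11), n)))
Mul(Add(Function('T')(-16), 97), Pow(Add(211, 469), -1)) = Mul(Add(Mul(Rational(29, 121), -16, Add(1, Mul(11, -16))), 97), Pow(Add(211, 469), -1)) = Mul(Add(Mul(Rational(29, 121), -16, Add(1, -176)), 97), Pow(680, -1)) = Mul(Add(Mul(Rational(29, 121), -16, -175), 97), Rational(1, 680)) = Mul(Add(Rational(81200, 121), 97), Rational(1, 680)) = Mul(Rational(92937, 121), Rational(1, 680)) = Rational(92937, 82280)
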